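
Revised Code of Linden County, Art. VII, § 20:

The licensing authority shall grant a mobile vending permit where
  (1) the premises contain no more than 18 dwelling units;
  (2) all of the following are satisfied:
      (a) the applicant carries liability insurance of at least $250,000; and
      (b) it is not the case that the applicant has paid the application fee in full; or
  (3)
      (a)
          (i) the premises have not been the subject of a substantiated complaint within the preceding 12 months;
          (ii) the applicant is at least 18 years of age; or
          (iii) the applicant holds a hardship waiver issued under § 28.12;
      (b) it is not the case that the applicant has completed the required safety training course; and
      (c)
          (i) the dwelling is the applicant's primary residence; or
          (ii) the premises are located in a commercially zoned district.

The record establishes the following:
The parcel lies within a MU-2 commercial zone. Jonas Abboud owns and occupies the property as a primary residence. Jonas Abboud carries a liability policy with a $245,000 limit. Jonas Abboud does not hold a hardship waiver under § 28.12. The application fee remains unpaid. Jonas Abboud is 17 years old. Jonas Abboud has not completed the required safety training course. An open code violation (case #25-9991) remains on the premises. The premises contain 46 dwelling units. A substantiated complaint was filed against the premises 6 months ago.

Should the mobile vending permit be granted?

No — denied.

(1) ≤ 18 units — not satisfied.
(a) insurance ≥ $250,000 — not met.
(b) not (fee paid) — satisfied.
So (2) is not satisfied (F AND T).
(i) no complaint in 12 mo. — fails.
(ii) age ≥ 18 — not met.
(iii) hardship waiver — not satisfied.
(a): F OR F OR F → false.
(b) not (safety training) — met.
(i) primary residence — met.
(ii) commercially zoned — holds.
(c): T OR T → true.
So (3) is not satisfied (F AND T AND T).
So Overall is not satisfied (F OR F OR F).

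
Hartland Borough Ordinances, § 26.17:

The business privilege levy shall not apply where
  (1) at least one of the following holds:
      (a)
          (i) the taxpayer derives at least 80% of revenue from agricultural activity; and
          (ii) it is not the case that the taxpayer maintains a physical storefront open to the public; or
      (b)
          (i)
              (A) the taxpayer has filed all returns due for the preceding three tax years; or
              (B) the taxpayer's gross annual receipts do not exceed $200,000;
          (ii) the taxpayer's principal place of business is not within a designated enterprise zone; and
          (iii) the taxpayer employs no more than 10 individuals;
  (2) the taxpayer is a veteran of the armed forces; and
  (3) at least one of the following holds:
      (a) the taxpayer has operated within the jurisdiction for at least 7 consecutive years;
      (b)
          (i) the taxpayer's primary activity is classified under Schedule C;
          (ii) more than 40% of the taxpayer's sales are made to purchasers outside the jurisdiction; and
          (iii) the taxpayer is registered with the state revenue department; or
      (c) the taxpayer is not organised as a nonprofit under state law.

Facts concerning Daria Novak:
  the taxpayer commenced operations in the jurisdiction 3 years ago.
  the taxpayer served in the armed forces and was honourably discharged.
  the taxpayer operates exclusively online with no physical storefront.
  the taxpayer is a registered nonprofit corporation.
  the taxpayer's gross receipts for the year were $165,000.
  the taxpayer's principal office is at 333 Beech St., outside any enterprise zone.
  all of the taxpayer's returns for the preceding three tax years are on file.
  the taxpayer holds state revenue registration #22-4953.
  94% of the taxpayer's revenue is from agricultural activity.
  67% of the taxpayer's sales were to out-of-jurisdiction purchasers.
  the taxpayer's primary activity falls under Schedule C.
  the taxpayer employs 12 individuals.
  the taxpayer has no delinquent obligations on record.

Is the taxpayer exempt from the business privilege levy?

Yes — exempt.

(i) ≥80% agricultural — satisfied.
(ii) not (has storefront) — holds.
So (a) is satisfied (T AND T).
(A) returns current — holds.
(B) receipts ≤ $200,000 — holds.
(i): T OR T → true.
(ii) not (in enterprise zone) — met.
(iii) ≤ 10 employees — fails.
So (b) is not satisfied (T AND T AND F).
(1) = T OR F = true.
(2) veteran — met.
(a) ≥ 7 yrs in jurisdiction — not met.
(i) Schedule C activity — holds.
(ii) >40% out-of-jur. sales — met.
(iii) state-registered — met.
(b): T AND T AND T → true.
(c) not (nonprofit) — not satisfied.
(3) = F OR T OR F = true.
Overall: T AND T AND T → true.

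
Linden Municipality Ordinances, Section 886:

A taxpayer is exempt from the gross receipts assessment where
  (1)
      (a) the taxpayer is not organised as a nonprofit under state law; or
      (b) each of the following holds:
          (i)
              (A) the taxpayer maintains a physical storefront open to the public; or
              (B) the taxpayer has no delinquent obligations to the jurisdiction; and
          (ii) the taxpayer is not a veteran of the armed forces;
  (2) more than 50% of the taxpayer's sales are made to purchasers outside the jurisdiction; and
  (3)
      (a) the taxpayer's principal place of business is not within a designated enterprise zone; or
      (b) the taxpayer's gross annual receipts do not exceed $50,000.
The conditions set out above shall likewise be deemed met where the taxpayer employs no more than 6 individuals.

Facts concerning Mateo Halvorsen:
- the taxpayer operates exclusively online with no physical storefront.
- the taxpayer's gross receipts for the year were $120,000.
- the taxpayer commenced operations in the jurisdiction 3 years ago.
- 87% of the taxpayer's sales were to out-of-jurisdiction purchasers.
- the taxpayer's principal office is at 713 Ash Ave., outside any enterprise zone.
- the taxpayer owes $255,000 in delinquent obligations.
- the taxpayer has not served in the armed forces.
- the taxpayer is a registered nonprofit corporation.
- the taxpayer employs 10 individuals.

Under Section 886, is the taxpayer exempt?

No — not exempt.

(a) not (nonprofit) — not satisfied.
(A) has storefront — not satisfied.
(B) no delinquency — not met.
(i) = F OR F = false.
(ii) not (veteran) — holds.
(b): F AND T → false.
(1) = F OR F = false.
(2) >50% out-of-jur. sales — met.
(a) not (in enterprise zone) — met.
(b) receipts ≤ $50,000 — not satisfied.
(3) = T OR F = true.
Overall: F AND T AND T → false.
Exception (≤ 6 employees) — not satisfied.
Result: main false OR exception false → false.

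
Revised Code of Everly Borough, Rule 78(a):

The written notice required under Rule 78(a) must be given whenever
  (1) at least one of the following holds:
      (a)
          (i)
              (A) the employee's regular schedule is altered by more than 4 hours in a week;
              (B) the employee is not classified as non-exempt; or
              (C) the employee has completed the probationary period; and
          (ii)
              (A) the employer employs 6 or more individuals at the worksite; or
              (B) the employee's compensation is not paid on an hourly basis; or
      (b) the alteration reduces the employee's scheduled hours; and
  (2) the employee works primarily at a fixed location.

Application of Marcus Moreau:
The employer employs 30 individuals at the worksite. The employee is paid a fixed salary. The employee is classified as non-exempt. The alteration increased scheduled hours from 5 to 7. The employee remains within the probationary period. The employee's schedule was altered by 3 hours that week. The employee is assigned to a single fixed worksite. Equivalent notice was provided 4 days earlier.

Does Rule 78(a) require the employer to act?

No — not required.

(A) schedule shift > 4h — not met.
(B) not (non-exempt) — not satisfied.
(C) past probation — fails.
So (i) is not satisfied (F OR F OR F).
(A) ≥ 6 at site — satisfied.
(B) not (hourly-paid) — met.
(ii) = T OR T = true.
(a): F AND T → false.
(b) hours reduced — not satisfied.
So (1) is not satisfied (F OR F).
(2) fixed location — holds.
Overall = F AND T = false.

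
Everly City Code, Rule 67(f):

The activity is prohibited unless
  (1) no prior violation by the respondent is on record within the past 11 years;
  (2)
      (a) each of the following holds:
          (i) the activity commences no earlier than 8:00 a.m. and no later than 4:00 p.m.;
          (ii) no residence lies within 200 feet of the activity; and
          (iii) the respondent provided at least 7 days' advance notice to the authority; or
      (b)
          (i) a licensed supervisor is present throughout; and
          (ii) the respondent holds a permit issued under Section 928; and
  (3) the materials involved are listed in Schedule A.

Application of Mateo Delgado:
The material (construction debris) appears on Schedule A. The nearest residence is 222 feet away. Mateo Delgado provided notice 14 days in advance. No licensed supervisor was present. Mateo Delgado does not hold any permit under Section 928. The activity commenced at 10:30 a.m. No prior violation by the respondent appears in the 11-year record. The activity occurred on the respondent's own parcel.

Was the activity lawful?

Yes — lawful.

(1) no prior violation — holds.
(i) start within hours — met.
(ii) no residence in 200 ft — satisfied.
(iii) ≥7 days' notice — satisfied.
(a) = T AND T AND T = true.
(i) supervisor present — not satisfied.
(ii) holds permit — not met.
(b) = F AND F = false.
(2) = T OR F = true.
(3) Schedule A material — holds.
Overall: T AND T AND T → true.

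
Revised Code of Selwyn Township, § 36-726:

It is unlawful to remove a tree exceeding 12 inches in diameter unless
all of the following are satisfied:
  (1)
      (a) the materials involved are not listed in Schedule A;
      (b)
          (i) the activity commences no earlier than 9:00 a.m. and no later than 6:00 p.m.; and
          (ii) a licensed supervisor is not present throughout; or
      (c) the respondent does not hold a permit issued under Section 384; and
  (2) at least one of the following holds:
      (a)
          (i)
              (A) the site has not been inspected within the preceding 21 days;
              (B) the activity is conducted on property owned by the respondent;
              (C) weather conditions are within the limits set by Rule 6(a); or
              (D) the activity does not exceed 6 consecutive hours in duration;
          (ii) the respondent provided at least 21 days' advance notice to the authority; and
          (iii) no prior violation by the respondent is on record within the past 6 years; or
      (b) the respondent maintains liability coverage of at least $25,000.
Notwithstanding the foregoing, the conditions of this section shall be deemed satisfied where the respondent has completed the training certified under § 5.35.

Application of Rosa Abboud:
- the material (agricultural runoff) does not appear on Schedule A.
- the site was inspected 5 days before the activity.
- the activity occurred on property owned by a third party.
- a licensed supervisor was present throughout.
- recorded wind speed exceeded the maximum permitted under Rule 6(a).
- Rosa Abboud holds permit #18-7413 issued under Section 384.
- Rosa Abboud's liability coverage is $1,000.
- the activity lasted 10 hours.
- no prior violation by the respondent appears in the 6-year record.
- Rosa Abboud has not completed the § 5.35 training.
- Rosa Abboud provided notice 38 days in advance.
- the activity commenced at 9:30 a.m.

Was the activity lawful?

No — unlawful.

(a) not (Schedule A material) — met.
(i) start within hours — holds.
(ii) not (supervisor present) — not satisfied.
So (b) is not satisfied (T AND F).
(c) not (holds permit) — fails.
(1): T OR F OR F → true.
(A) not (site inspected) — not satisfied.
(B) own property — not satisfied.
(C) weather ok — not met.
(D) ≤ 6 hrs duration — fails.
So (i) is not satisfied (F OR F OR F OR F).
(ii) ≥21 days' notice — met.
(iii) no prior violation — holds.
So (a) is not satisfied (F AND T AND T).
(b) coverage ≥ $25,000 — fails.
(2): F OR F → false.
Overall = T AND F = false.
Exception (training certified) — not satisfied.
Result: main false OR exception false → false.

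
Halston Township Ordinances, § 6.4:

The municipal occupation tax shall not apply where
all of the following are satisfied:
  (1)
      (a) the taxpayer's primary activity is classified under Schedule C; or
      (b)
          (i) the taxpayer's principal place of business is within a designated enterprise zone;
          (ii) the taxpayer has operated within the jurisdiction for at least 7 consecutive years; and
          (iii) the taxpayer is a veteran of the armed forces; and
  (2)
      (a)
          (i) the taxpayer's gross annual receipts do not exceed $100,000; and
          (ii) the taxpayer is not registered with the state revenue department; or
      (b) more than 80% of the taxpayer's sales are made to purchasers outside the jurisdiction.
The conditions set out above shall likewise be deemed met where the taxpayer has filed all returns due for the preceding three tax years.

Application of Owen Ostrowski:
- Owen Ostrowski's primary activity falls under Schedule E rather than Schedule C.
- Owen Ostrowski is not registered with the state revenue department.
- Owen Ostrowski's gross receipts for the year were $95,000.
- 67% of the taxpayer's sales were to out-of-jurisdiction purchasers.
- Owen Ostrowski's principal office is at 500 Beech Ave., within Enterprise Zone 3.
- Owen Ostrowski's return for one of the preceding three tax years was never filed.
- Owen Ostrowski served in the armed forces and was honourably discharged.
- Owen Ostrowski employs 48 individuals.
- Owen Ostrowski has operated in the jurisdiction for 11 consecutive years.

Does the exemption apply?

(a) Schedule C activity — not met.
(i) in enterprise zone — satisfied.
(ii) ≥ 7 yrs in jurisdiction — met.
(iii) veteran — satisfied.
(b) = T AND T AND T = true.
(1) = F OR T = true.
(i) receipts ≤ $100,000 — holds.
(ii) not (state-registered) — satisfied.
(a) = T AND T = true.
(b) >80% out-of-jur. sales — fails.
So (2) is satisfied (T OR F).
So Overall is satisfied (T AND T).
Exception (returns current) — not satisfied.
Result: main true OR exception false → true.

Yes — exempt.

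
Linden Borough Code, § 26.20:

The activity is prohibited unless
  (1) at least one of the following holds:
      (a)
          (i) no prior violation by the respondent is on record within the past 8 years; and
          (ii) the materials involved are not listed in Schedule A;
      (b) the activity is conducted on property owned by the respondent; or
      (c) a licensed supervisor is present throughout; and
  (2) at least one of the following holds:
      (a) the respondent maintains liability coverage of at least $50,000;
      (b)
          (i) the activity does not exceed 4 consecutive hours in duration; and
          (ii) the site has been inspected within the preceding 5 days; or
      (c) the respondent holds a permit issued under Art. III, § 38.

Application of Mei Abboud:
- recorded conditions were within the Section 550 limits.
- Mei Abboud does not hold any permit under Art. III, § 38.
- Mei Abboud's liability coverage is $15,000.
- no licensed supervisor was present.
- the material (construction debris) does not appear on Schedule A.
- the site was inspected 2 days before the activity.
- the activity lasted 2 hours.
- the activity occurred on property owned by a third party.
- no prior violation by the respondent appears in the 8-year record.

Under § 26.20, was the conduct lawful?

Yes — lawful.

(i) no prior violation — met.
(ii) not (Schedule A material) — satisfied.
(a): T AND T → true.
(b) own property — fails.
(c) supervisor present — not met.
So (1) is satisfied (T OR F OR F).
(a) coverage ≥ $50,000 — fails.
(i) ≤ 4 hrs duration — met.
(ii) site inspected — satisfied.
(b) = T AND T = true.
(c) holds permit — not satisfied.
So (2) is satisfied (F OR T OR F).
Overall = T AND T = true.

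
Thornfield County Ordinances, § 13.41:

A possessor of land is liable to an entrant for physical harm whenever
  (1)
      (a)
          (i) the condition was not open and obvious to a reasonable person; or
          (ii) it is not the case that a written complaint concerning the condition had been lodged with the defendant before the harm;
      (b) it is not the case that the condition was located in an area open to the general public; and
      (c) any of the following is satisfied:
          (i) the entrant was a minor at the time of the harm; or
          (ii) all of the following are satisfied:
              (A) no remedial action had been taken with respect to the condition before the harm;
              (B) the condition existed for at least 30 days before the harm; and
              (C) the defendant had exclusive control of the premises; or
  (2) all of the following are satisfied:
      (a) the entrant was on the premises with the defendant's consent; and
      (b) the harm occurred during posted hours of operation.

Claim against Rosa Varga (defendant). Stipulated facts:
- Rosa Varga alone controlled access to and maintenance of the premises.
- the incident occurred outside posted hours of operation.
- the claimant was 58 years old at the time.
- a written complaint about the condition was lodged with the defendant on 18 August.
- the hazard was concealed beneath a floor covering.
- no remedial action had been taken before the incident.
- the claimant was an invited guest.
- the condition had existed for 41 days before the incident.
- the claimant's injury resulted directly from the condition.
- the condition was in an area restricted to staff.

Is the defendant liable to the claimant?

(i) not open/obvious — met.
(ii) not (complaint lodged) — not satisfied.
So (a) is satisfied (T OR F).
(b) not (public area) — satisfied.
(i) entrant a minor — fails.
(A) no remedial action — met.
(B) condition ≥30 days old — satisfied.
(C) exclusive control — holds.
(ii) = T AND T AND T = true.
So (c) is satisfied (F OR T).
(1): T AND T AND T → true.
(a) consent to enter — holds.
(b) during posted hours — not satisfied.
So (2) is not satisfied (T AND F).
Overall = T OR F = true.

Yes — liable.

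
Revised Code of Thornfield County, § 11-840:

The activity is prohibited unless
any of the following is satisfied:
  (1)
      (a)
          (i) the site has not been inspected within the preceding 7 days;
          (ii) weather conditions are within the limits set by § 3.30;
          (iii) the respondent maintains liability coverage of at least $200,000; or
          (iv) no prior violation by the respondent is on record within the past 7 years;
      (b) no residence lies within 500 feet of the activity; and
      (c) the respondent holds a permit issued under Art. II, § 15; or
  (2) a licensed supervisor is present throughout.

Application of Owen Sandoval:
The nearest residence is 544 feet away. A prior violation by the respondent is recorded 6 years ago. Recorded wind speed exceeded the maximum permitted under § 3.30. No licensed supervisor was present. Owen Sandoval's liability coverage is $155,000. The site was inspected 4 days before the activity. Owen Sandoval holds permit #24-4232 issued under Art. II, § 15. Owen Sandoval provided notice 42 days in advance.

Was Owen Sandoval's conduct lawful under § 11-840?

No — unlawful.

(i) not (site inspected) — not satisfied.
(ii) weather ok — fails.
(iii) coverage ≥ $200,000 — not met.
(iv) no prior violation — not met.
So (a) is not satisfied (F OR F OR F OR F).
(b) no residence in 500 ft — holds.
(c) holds permit — satisfied.
(1): F AND T AND T → false.
(2) supervisor present — not satisfied.
Overall: F OR F → false.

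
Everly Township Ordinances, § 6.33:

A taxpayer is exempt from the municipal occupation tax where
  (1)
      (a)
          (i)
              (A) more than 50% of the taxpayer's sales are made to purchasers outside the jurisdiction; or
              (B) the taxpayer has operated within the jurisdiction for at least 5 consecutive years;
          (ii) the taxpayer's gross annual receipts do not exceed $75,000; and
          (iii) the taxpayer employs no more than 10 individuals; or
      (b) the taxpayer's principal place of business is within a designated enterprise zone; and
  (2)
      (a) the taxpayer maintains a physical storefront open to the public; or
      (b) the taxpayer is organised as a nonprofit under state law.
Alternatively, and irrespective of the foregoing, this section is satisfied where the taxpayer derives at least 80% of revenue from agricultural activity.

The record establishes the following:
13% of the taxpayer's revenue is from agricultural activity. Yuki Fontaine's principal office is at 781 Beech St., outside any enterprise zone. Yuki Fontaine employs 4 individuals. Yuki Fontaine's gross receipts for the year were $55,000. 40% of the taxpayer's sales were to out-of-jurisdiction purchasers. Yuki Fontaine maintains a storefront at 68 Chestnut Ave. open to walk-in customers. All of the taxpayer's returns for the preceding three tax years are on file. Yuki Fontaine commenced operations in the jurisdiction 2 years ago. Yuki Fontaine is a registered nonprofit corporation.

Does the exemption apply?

No — not exempt.

(A) >50% out-of-jur. sales — not met.
(B) ≥ 5 yrs in jurisdiction — not met.
(i): F OR F → false.
(ii) receipts ≤ $75,000 — satisfied.
(iii) ≤ 10 employees — met.
So (a) is not satisfied (F AND T AND T).
(b) in enterprise zone — not satisfied.
So (1) is not satisfied (F OR F).
(a) has storefront — met.
(b) nonprofit — met.
(2): T OR T → true.
Overall = F AND T = false.
Exception (≥80% agricultural) — not satisfied.
Result: main false OR exception false → false.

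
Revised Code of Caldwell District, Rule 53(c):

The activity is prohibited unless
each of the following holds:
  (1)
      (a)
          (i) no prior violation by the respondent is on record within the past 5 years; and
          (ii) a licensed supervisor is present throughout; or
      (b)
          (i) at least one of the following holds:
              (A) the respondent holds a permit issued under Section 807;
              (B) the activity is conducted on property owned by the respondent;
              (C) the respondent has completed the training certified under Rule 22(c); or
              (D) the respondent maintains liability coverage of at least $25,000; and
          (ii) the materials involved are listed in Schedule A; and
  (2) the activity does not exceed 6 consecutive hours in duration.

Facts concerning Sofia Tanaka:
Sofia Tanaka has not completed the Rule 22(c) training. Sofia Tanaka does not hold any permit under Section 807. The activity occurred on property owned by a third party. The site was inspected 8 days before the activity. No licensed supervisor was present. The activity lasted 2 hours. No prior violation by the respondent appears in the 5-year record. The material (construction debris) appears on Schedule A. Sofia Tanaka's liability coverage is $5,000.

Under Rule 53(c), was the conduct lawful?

No — unlawful.

(i) no prior violation — holds.
(ii) supervisor present — fails.
(a): T AND F → false.
(A) holds permit — not satisfied.
(B) own property — not met.
(C) training certified — not met.
(D) coverage ≥ $25,000 — not met.
(i) = F OR F OR F OR F = false.
(ii) Schedule A material — holds.
(b): F AND T → false.
(1): F OR F → false.
(2) ≤ 6 hrs duration — met.
Overall: F AND T → false.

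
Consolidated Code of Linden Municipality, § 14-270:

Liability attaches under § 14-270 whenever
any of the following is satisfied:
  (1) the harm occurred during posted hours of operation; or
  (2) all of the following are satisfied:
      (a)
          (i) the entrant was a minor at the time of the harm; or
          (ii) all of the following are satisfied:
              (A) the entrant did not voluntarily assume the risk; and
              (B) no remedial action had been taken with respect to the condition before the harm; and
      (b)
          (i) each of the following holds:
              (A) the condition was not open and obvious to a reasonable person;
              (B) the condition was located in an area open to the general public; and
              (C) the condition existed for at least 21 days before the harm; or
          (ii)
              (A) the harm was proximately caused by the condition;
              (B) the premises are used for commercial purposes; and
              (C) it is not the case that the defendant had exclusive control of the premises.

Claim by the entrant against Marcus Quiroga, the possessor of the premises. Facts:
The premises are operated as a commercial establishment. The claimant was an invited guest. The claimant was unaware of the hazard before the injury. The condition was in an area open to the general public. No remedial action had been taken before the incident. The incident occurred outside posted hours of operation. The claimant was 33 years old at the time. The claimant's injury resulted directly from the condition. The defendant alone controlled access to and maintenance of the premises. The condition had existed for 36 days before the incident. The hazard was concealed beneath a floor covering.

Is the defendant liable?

(1) during posted hours — not met.
(i) entrant a minor — not met.
(A) no assumed risk — holds.
(B) no remedial action — met.
(ii) = T AND T = true.
So (a) is satisfied (F OR T).
(A) not open/obvious — holds.
(B) public area — holds.
(C) condition ≥21 days old — holds.
So (i) is satisfied (T AND T AND T).
(A) proximate cause — holds.
(B) commercial use — met.
(C) not (exclusive control) — fails.
(ii) = T AND T AND F = false.
(b) = T OR F = true.
(2) = T AND T = true.
Overall: F OR T → true.

Yes — liable.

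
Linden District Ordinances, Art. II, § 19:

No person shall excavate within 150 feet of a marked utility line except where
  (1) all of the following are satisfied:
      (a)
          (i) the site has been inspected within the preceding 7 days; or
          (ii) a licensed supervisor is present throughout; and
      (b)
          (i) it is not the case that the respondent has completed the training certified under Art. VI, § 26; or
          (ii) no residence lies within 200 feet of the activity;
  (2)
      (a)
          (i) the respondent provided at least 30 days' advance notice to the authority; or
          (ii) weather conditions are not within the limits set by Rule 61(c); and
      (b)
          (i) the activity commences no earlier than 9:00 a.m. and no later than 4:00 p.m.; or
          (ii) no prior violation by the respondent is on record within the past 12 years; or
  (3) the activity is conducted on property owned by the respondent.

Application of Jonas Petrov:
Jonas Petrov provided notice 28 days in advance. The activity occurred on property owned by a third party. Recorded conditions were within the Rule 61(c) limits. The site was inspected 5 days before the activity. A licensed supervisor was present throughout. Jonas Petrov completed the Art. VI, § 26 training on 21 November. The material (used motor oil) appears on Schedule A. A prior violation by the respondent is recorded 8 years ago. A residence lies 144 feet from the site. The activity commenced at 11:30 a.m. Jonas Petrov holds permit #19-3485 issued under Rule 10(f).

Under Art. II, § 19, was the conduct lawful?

No — unlawful.

(i) site inspected — met.
(ii) supervisor present — met.
(a): T OR T → true.
(i) not (training certified) — fails.
(ii) no residence in 200 ft — not met.
(b): F OR F → false.
(1) = T AND F = false.
(i) ≥30 days' notice — not met.
(ii) not (weather ok) — not met.
(a): F OR F → false.
(i) start within hours — holds.
(ii) no prior violation — not met.
(b): T OR F → true.
(2): F AND T → false.
(3) own property — not met.
Overall: F OR F OR F → false.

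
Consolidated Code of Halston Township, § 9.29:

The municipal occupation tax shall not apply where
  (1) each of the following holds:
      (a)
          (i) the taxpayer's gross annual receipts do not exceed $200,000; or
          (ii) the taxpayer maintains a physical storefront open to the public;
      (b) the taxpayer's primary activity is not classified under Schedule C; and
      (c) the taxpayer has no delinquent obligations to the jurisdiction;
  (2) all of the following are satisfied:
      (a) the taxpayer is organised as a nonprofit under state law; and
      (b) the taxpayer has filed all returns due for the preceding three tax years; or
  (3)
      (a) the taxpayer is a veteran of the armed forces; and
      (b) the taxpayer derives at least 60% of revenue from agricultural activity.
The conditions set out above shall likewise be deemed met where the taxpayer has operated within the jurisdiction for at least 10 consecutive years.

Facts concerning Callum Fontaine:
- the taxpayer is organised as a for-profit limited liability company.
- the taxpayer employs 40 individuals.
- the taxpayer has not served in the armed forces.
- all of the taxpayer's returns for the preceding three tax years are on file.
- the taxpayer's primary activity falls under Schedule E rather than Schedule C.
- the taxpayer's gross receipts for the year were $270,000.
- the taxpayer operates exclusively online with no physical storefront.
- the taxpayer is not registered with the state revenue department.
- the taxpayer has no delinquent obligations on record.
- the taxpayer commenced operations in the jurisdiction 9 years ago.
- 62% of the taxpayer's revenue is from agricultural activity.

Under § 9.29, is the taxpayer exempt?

No — not exempt.

(i) receipts ≤ $200,000 — not met.
(ii) has storefront — not met.
(a) = F OR F = false.
(b) not (Schedule C activity) — satisfied.
(c) no delinquency — satisfied.
So (1) is not satisfied (F AND T AND T).
(a) nonprofit — not met.
(b) returns current — met.
(2) = F AND T = false.
(a) veteran — not met.
(b) ≥60% agricultural — met.
(3) = F AND T = false.
Overall: F OR F OR F → false.
Exception (≥ 10 yrs in jurisdiction) — not satisfied.
Result: main false OR exception false → false.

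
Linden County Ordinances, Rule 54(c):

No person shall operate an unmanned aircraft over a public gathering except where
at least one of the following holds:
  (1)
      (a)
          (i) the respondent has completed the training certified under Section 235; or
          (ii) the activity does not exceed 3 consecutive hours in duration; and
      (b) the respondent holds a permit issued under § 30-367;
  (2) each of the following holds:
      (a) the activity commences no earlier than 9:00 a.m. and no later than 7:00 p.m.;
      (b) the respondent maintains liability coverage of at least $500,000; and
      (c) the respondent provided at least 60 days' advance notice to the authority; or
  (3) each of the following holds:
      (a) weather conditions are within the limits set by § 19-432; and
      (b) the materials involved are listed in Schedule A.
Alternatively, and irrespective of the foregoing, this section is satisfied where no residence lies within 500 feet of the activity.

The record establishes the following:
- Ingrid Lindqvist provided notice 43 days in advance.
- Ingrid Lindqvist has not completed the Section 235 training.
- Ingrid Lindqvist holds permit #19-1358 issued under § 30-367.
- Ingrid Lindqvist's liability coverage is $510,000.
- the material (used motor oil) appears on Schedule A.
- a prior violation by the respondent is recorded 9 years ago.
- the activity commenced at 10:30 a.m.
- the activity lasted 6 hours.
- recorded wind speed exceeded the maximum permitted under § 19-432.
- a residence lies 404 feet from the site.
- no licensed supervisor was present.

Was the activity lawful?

No — unlawful.

(i) training certified — not satisfied.
(ii) ≤ 3 hrs duration — not satisfied.
So (a) is not satisfied (F OR F).
(b) holds permit — holds.
So (1) is not satisfied (F AND T).
(a) start within hours — holds.
(b) coverage ≥ $500,000 — satisfied.
(c) ≥60 days' notice — not met.
(2): T AND T AND F → false.
(a) weather ok — fails.
(b) Schedule A material — satisfied.
(3) = F AND T = false.
So Overall is not satisfied (F OR F OR F).
Exception (no residence in 500 ft) — not satisfied.
Result: main false OR exception false → false.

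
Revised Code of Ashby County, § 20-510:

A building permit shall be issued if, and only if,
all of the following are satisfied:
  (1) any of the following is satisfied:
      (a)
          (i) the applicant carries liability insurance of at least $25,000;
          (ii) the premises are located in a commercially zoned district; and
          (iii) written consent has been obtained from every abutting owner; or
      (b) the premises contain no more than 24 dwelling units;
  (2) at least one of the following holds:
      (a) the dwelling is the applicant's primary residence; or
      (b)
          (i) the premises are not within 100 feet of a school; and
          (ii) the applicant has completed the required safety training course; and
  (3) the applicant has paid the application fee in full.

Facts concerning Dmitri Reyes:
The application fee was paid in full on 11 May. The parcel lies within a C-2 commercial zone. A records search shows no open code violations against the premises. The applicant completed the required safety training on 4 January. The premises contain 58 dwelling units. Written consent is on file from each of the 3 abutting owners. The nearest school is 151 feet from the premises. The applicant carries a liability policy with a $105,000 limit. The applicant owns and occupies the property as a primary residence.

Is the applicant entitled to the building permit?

Yes — granted.

(i) insurance ≥ $25,000 — met.
(ii) commercially zoned — met.
(iii) all abutters consent — satisfied.
(a): T AND T AND T → true.
(b) ≤ 24 units — fails.
So (1) is satisfied (T OR F).
(a) primary residence — satisfied.
(i) ≥100 ft from school — satisfied.
(ii) safety training — met.
(b): T AND T → true.
(2): T OR T → true.
(3) fee paid — satisfied.
Overall = T AND T AND T = true.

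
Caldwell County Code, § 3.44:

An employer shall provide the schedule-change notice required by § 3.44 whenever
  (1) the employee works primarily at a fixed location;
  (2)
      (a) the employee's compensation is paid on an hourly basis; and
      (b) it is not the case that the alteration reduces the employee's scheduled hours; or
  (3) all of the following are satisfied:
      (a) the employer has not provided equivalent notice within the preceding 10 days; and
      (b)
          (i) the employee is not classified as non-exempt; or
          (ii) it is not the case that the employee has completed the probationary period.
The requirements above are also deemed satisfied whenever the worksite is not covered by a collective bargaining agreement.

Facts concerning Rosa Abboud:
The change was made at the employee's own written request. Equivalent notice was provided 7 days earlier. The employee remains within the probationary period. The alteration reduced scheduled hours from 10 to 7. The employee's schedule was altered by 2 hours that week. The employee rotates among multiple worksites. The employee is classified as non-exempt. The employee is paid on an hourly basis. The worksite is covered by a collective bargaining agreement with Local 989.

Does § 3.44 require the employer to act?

(1) fixed location — not satisfied.
(a) hourly-paid — satisfied.
(b) not (hours reduced) — fails.
So (2) is not satisfied (T AND F).
(a) no recent notice — not met.
(i) not (non-exempt) — not met.
(ii) not (past probation) — met.
(b) = F OR T = true.
(3): F AND T → false.
Overall: F OR F OR F → false.
Exception (no CBA) — not satisfied.
Result: main false OR exception false → false.

No — not required.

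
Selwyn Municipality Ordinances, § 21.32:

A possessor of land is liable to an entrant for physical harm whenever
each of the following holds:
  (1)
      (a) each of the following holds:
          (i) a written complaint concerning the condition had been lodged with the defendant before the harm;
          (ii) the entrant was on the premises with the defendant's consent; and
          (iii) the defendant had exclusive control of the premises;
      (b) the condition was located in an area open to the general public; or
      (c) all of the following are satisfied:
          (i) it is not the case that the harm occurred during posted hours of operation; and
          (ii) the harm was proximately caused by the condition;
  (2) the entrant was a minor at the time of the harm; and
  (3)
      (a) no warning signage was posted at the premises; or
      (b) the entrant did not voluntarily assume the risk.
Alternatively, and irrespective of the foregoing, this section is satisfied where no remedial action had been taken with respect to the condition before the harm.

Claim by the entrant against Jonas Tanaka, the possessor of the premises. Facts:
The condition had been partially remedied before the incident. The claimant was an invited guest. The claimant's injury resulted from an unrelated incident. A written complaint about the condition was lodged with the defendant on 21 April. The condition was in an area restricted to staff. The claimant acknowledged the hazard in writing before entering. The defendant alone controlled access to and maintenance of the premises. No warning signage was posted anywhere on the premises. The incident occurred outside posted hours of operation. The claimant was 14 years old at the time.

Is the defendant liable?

Yes — liable.

(i) complaint lodged — met.
(ii) consent to enter — holds.
(iii) exclusive control — met.
(a) = T AND T AND T = true.
(b) public area — fails.
(i) not (during posted hours) — satisfied.
(ii) proximate cause — not met.
So (c) is not satisfied (T AND F).
(1): T OR F OR F → true.
(2) entrant a minor — holds.
(a) no signage posted — satisfied.
(b) no assumed risk — not met.
(3) = T OR F = true.
Overall: T AND T AND T → true.
Exception (no remedial action) — not satisfied.
Result: main true OR exception false → true.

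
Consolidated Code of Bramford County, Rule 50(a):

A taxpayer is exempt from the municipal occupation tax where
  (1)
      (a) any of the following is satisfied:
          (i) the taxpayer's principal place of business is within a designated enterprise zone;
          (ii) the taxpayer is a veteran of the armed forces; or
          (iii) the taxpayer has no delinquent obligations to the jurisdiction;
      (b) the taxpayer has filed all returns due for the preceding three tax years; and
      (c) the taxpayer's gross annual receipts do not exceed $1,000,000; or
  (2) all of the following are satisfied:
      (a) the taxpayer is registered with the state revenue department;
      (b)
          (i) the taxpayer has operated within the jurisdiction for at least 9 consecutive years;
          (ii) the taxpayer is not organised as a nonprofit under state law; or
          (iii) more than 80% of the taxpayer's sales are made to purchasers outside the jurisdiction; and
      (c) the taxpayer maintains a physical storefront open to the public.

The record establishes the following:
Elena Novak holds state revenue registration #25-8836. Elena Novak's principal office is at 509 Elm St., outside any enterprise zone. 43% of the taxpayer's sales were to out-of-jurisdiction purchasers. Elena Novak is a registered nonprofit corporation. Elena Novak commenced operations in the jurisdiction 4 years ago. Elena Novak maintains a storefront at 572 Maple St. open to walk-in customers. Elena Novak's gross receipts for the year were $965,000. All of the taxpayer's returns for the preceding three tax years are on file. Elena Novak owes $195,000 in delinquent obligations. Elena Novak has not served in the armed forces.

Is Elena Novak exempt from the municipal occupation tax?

No — not exempt.

(i) in enterprise zone — not met.
(ii) veteran — not satisfied.
(iii) no delinquency — not met.
So (a) is not satisfied (F OR F OR F).
(b) returns current — holds.
(c) receipts ≤ $1,000,000 — met.
So (1) is not satisfied (F AND T AND T).
(a) state-registered — met.
(i) ≥ 9 yrs in jurisdiction — fails.
(ii) not (nonprofit) — not met.
(iii) >80% out-of-jur. sales — not satisfied.
So (b) is not satisfied (F OR F OR F).
(c) has storefront — met.
(2): T AND F AND T → false.
Overall: F OR F → false.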